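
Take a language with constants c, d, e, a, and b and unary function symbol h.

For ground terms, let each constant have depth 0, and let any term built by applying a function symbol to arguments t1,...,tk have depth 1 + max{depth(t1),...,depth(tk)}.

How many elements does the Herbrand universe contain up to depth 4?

Write N_k for the number of ground terms of depth ≤ k. A term of depth ≤ k is either a constant or a function symbol applied to arguments of depth ≤ k−1, so N_k = 5 + N_{k-1}.
N_0 = 5
N_1 = 5 + 5 = 10
N_2 = 5 + 10 = 15
N_3 = 5 + 15 = 20
N_4 = 5 + 20 = 25

25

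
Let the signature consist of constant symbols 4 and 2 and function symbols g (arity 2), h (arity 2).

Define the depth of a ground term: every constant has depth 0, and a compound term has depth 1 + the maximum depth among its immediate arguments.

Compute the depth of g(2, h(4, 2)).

2

depth(h(4, 2)) = 1 + max(0, 0) = 1
depth(g(2, h(4, 2))) = 1 + max(0, 1) = 2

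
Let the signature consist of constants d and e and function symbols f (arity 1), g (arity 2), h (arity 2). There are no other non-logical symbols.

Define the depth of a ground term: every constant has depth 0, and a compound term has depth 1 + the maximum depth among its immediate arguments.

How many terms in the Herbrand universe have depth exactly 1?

Write N_k for the number of ground terms of depth ≤ k. A term of depth ≤ k is either a constant or a function symbol applied to arguments of depth ≤ k−1, so N_k = 2 + N_{k-1} + N_{k-1}^2 + N_{k-1}^2.
N_0 = 2
N_1 = 2 + 2 + 2^2 + 2^2 = 12
Terms of depth exactly 1: N_1 − N_0 = 12 − 2 = 10.

10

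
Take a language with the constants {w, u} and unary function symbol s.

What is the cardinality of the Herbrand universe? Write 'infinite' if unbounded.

The signature has at least one function symbol (s, arity 1) and at least one constant (w).
Iterating s gives infinitely many distinct ground terms: w, s(w), s(s(w)), ...
So the Herbrand universe is infinite.

infinite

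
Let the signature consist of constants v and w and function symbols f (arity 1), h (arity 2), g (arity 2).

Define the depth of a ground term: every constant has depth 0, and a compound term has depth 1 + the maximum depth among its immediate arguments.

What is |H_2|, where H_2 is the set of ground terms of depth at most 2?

302

Let N_k count ground terms of depth at most k. Each non-constant term of depth ≤ k is some function symbol applied to depth-≤(k−1) arguments, giving N_k = 2 + N_{k-1} + N_{k-1}^2 + N_{k-1}^2.
N_0 = 2
N_1 = 2 + 2 + 2^2 + 2^2 = 12
N_2 = 2 + 12 + 12^2 + 12^2 = 302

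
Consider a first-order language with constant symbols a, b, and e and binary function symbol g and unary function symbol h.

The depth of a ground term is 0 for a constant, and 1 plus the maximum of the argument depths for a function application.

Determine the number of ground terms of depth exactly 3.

Let N_k = |{terms of depth ≤ k}|. Then N_0 = 3 and N_k = 3 + N_{k-1}^2 + N_{k-1} for k ≥ 1 (one summand per function symbol, arity giving the exponent).
N_0 = 3
N_1 = 3 + 3^2 + 3 = 15
N_2 = 3 + 15^2 + 15 = 243
N_3 = 3 + 243^2 + 243 = 59295
Terms of depth exactly 3: N_3 − N_2 = 59295 − 243 = 59052.

59052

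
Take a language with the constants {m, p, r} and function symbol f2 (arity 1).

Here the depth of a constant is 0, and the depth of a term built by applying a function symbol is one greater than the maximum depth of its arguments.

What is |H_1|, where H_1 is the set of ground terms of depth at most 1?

Let N_k count ground terms of depth at most k. Each non-constant term of depth ≤ k is some function symbol applied to depth-≤(k−1) arguments, giving N_k = 3 + N_{k-1}.
N_0 = 3
N_1 = 3 + 3 = 6

6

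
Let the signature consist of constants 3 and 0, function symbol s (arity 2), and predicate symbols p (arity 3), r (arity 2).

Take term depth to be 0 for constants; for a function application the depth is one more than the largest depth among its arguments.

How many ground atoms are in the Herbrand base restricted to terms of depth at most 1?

First count ground terms of depth ≤ 1.
Let N_k = |{terms of depth ≤ k}|. Then N_0 = 2 and N_k = 2 + N_{k-1}^2 for k ≥ 1 (one summand per function symbol, arity giving the exponent).
N_0 = 2
N_1 = 2 + 2^2 = 6
Explicitly: 3, 0, s(3, 3), s(3, 0), s(0, 3), s(0, 0).
So |H| = 6.
For each predicate symbol, the number of ground atoms is |H| raised to its arity; summing:
  p: 6^3 = 216;  r: 6^2 = 36
Total ground atoms: 216 + 36 = 252.

252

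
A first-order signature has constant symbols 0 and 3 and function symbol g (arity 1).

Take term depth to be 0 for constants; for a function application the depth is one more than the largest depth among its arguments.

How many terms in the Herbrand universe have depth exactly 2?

Count level by level. With function symbols g/1, the terms of depth ≤ k are the 2 constants together with each function applied to depth-≤(k−1) tuples, so N_k = 2 + N_{k-1}.
N_0 = 2
N_1 = 2 + 2 = 4
N_2 = 2 + 4 = 6
Terms of depth exactly 2: N_2 − N_1 = 6 − 4 = 2.

2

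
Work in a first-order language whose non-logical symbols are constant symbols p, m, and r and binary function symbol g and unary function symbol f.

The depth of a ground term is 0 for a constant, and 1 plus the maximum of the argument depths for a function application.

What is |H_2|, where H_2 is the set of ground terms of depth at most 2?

243

If N_k denotes the number of depth-≤k ground terms, the 3 constants give N_0 = 3, and each function symbol of arity r contributes N_{k-1}^r new terms at level k: N_k = 3 + N_{k-1}^2 + N_{k-1}.
N_0 = 3
N_1 = 3 + 3^2 + 3 = 15
N_2 = 3 + 15^2 + 15 = 243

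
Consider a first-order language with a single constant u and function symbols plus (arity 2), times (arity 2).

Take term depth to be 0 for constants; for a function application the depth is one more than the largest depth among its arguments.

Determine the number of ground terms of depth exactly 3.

704

Write N_k for the number of ground terms of depth ≤ k. A term of depth ≤ k is either a constant or a function symbol applied to arguments of depth ≤ k−1, so N_k = 1 + N_{k-1}^2 + N_{k-1}^2.
N_0 = 1
N_1 = 1 + 1^2 + 1^2 = 3
N_2 = 1 + 3^2 + 3^2 = 19
N_3 = 1 + 19^2 + 19^2 = 723
Terms of depth exactly 3: N_3 − N_2 = 723 − 19 = 704.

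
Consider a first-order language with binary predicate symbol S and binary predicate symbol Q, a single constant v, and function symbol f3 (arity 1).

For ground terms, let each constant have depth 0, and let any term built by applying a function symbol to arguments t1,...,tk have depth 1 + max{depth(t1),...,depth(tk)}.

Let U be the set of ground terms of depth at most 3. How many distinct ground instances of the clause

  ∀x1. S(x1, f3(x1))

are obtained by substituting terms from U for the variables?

Ground terms of depth ≤ 3:
  Count level by level. With function symbols f3/1, the terms of depth ≤ k are the 1 constant together with each function applied to depth-≤(k−1) tuples, so N_k = 1 + N_{k-1}.
  N_0 = 1
  N_1 = 1 + 1 = 2
  N_2 = 1 + 2 = 3
  N_3 = 1 + 3 = 4
So there are 4 ground terms available for substitution.
The clause has 1 distinct variable (x1), which appears in the body. In the free term algebra distinct substitutions yield syntactically distinct ground instances.
Number of ground instances = 4.

4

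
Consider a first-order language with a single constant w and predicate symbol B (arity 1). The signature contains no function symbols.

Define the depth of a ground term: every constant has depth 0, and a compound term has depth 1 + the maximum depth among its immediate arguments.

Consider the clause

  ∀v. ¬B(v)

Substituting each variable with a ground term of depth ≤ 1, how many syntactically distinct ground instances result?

1

Ground terms of depth ≤ 1:
  With no function symbols every ground term is a constant, so there is exactly 1 ground term at every depth bound.
  N_0 = 1
  N_1 = 1
  Explicitly: w.
So there is exactly 1 ground term available for substitution.
The clause has 1 distinct variable (v), which appears in the body. In the free term algebra distinct substitutions yield syntactically distinct ground instances.
Number of ground instances = 1.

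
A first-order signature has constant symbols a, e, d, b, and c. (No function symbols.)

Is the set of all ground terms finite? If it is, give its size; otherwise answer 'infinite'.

5

There are no function symbols, so every ground term is one of the 5 constants.
The Herbrand universe is {a, e, d, b, c}, which is finite with 5 elements.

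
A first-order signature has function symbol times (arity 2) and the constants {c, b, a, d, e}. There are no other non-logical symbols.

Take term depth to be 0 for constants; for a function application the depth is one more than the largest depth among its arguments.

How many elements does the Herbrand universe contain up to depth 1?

30

Write N_k for the number of ground terms of depth ≤ k. A term of depth ≤ k is either a constant or a function symbol applied to arguments of depth ≤ k−1, so N_k = 5 + N_{k-1}^2.
N_0 = 5
N_1 = 5 + 5^2 = 30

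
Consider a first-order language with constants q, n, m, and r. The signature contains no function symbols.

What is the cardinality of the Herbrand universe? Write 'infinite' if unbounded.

There are no function symbols, so every ground term is one of the 4 constants.
The Herbrand universe is {q, n, m, r}, which is finite with 4 elements.

4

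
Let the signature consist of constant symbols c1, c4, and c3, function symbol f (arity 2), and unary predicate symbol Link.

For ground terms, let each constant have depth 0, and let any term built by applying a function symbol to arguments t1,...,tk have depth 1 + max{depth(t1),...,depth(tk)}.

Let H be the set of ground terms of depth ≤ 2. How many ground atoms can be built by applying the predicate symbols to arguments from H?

First count ground terms of depth ≤ 2.
Write N_k for the number of ground terms of depth ≤ k. A term of depth ≤ k is either a constant or a function symbol applied to arguments of depth ≤ k−1, so N_k = 3 + N_{k-1}^2.
N_0 = 3
N_1 = 3 + 3^2 = 12
N_2 = 3 + 12^2 = 147
So |H| = 147.
Each predicate of arity r yields |H|^r ground atoms (one per choice of an r-tuple from H):
  Link: 147
Total ground atoms: 147.

147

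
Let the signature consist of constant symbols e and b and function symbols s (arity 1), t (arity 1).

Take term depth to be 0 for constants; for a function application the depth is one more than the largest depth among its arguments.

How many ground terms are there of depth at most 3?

30

Count level by level. With function symbols s/1, t/1, the terms of depth ≤ k are the 2 constants together with each function applied to depth-≤(k−1) tuples, so N_k = 2 + N_{k-1} + N_{k-1}.
N_0 = 2
N_1 = 2 + 2 + 2 = 6
N_2 = 2 + 6 + 6 = 14
N_3 = 2 + 14 + 14 = 30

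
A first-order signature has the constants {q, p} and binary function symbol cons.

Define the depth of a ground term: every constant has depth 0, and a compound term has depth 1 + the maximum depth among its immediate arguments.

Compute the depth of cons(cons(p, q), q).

2

depth(cons(p, q)) = 1 + max(0, 0) = 1
depth(cons(cons(p, q), q)) = 1 + max(1, 0) = 2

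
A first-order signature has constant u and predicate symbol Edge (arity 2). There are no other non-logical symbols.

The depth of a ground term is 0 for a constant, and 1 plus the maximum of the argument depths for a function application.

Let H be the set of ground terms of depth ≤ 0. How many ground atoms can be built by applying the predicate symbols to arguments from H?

1

First count ground terms of depth ≤ 0.
With no function symbols every ground term is a constant, so there is exactly 1 ground term at every depth bound.
N_0 = 1
Explicitly: u.
So |H| = 1.
A ground atom is a predicate applied to a tuple of terms from H, so the count is the sum over predicates of |H|^arity:
  Edge: 1^2 = 1
Total ground atoms: 1.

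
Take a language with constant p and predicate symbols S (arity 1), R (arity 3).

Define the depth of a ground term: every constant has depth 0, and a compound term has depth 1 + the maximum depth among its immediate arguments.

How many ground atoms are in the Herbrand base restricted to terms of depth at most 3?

First count ground terms of depth ≤ 3.
With no function symbols every ground term is a constant, so there is exactly 1 ground term at every depth bound.
N_0 = 1
N_1 = 1
N_2 = 1
N_3 = 1
Explicitly: p.
So |H| = 1.
Ground atoms are formed by filling each argument slot of a predicate with a term from H, so an r-ary predicate gives |H|^r atoms:
  S: 1;  R: 1^3 = 1
Total ground atoms: 1 + 1 = 2.

2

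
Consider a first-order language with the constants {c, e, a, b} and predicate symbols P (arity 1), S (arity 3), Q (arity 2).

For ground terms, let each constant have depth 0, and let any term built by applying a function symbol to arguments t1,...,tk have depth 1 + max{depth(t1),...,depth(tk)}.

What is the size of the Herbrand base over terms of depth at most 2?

84

First count ground terms of depth ≤ 2.
With no function symbols every ground term is a constant, so there are exactly 4 ground terms at every depth bound.
N_0 = 4
N_1 = 4
N_2 = 4
Explicitly: c, e, a, b.
So |H| = 4.
A ground atom is a predicate applied to a tuple of terms from H, so the count is the sum over predicates of |H|^arity:
  P: 4;  S: 4^3 = 64;  Q: 4^2 = 16
Total ground atoms: 4 + 64 + 16 = 84.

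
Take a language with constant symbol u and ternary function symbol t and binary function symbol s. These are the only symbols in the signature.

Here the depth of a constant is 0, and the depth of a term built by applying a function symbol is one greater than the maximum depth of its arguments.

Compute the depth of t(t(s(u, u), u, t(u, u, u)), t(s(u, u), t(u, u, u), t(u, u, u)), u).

depth(s(u, u)) = 1 + max(0, 0) = 1
depth(t(u, u, u)) = 1 + max(0, 0, 0) = 1
depth(t(s(u, u), u, t(u, u, u))) = 1 + max(1, 0, 1) = 2
depth(t(s(u, u), t(u, u, u), t(u, u, u))) = 1 + max(1, 1, 1) = 2
depth(t(t(s(u, u), u, t(u, u, u)), t(s(u, u), t(u, u, u), t(u, u, u)), u)) = 1 + max(2, 2, 0) = 3

3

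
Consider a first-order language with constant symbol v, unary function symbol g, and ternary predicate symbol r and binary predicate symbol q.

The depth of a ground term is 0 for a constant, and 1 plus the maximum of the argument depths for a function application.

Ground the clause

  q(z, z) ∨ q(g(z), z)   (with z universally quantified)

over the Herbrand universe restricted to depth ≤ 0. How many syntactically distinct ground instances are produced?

1

Ground terms of depth ≤ 0:
  Let N_k = |{terms of depth ≤ k}|. Then N_0 = 1 and N_k = 1 + N_{k-1} for k ≥ 1 (one summand per function symbol, arity giving the exponent).
  N_0 = 1
  Explicitly: v.
So there is exactly 1 ground term available for substitution.
The body mentions the single quantified variable z; since ground terms form a free algebra, no two substitutions collapse to the same formula.
Number of ground instances = 1.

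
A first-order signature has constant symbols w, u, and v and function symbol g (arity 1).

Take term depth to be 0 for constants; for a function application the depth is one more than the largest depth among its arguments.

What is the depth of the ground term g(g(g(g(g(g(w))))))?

depth(g(w)) = 1 + depth(w) = 1 + 0 = 1
depth(g(g(w))) = 1 + depth(g(w)) = 1 + 1 = 2
depth(g(g(g(w)))) = 1 + depth(g(g(w))) = 1 + 2 = 3
depth(g(g(g(g(w))))) = 1 + depth(g(g(g(w)))) = 1 + 3 = 4
depth(g(g(g(g(g(w)))))) = 1 + depth(g(g(g(g(w))))) = 1 + 4 = 5
depth(g(g(g(g(g(g(w))))))) = 1 + depth(g(g(g(g(g(w)))))) = 1 + 5 = 6

6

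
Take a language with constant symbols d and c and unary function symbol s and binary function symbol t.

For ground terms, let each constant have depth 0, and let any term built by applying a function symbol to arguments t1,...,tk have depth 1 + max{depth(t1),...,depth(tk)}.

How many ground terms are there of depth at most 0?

2

Let N_k = |{terms of depth ≤ k}|. Then N_0 = 2 and N_k = 2 + N_{k-1} + N_{k-1}^2 for k ≥ 1 (one summand per function symbol, arity giving the exponent).
N_0 = 2
Explicitly: d, c.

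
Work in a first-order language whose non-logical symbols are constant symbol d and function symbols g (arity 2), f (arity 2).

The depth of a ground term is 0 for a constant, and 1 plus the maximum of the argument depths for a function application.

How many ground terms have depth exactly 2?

16

Count level by level. With function symbols g/2, f/2, the terms of depth ≤ k are the 1 constant together with each function applied to depth-≤(k−1) tuples, so N_k = 1 + N_{k-1}^2 + N_{k-1}^2.
N_0 = 1
N_1 = 1 + 1^2 + 1^2 = 3
N_2 = 1 + 3^2 + 3^2 = 19
Terms of depth exactly 2: N_2 − N_1 = 19 − 3 = 16.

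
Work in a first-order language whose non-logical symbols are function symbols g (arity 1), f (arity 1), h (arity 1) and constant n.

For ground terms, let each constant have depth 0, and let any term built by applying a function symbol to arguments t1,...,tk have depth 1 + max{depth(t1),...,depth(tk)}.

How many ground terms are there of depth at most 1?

4

Count level by level. With function symbols g/1, f/1, h/1, the terms of depth ≤ k are the 1 constant together with each function applied to depth-≤(k−1) tuples, so N_k = 1 + N_{k-1} + N_{k-1} + N_{k-1}.
N_0 = 1
N_1 = 1 + 1 + 1 + 1 = 4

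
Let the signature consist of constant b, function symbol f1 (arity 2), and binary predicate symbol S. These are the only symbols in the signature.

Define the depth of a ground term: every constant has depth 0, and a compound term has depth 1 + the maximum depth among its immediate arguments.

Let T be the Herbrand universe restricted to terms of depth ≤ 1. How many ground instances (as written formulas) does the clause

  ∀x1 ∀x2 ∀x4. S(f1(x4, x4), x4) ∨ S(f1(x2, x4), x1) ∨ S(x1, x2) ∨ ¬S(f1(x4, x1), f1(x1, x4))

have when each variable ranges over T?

8

Ground terms of depth ≤ 1:
  Let N_k count ground terms of depth at most k. Each non-constant term of depth ≤ k is some function symbol applied to depth-≤(k−1) arguments, giving N_k = 1 + N_{k-1}^2.
  N_0 = 1
  N_1 = 1 + 1^2 = 2
  Explicitly: b, f1(b, b).
So there are 2 ground terms available for substitution.
Each of x1, x2, x4 ranges independently over the available ground terms, and distinct assignments produce distinct instances.
Number of ground instances = 2^3 = 8.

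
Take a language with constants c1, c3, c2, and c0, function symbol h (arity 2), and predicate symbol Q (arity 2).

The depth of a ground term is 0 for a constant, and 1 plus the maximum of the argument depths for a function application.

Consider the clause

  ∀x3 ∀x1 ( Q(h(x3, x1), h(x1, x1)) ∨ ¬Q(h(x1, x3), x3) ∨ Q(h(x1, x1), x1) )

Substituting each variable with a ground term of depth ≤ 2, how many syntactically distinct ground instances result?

163216

Ground terms of depth ≤ 2:
  Write N_k for the number of ground terms of depth ≤ k. A term of depth ≤ k is either a constant or a function symbol applied to arguments of depth ≤ k−1, so N_k = 4 + N_{k-1}^2.
  N_0 = 4
  N_1 = 4 + 4^2 = 20
  N_2 = 4 + 20^2 = 404
So there are 404 ground terms available for substitution.
There are 2 variables to instantiate (x3, x1), each occurring in at least one literal, so different choices give different ground instances.
Number of ground instances = 404^2 = 163216.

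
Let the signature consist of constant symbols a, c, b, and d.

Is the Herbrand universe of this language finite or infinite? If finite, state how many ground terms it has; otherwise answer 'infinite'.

4

There are no function symbols, so every ground term is one of the 4 constants.
The Herbrand universe is {a, c, b, d}, which is finite with 4 elements.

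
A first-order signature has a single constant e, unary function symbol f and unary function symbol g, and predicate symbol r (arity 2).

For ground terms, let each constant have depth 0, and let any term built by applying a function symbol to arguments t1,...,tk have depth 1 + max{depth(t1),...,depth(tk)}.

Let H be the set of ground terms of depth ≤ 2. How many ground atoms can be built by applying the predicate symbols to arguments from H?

49

First count ground terms of depth ≤ 2.
Count level by level. With function symbols f/1, g/1, the terms of depth ≤ k are the 1 constant together with each function applied to depth-≤(k−1) tuples, so N_k = 1 + N_{k-1} + N_{k-1}.
N_0 = 1
N_1 = 1 + 1 + 1 = 3
N_2 = 1 + 3 + 3 = 7
Explicitly: e, f(e), f(f(e)), f(g(e)), g(e), g(f(e)), g(g(e)).
So |H| = 7.
Ground atoms are formed by filling each argument slot of a predicate with a term from H, so an r-ary predicate gives |H|^r atoms:
  r: 7^2 = 49
Total ground atoms: 49.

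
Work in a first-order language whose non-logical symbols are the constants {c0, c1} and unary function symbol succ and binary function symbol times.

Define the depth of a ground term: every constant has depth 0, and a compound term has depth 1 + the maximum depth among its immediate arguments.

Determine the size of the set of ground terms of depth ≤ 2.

Count level by level. With function symbols succ/1, times/2, the terms of depth ≤ k are the 2 constants together with each function applied to depth-≤(k−1) tuples, so N_k = 2 + N_{k-1} + N_{k-1}^2.
N_0 = 2
N_1 = 2 + 2 + 2^2 = 8
N_2 = 2 + 8 + 8^2 = 74

74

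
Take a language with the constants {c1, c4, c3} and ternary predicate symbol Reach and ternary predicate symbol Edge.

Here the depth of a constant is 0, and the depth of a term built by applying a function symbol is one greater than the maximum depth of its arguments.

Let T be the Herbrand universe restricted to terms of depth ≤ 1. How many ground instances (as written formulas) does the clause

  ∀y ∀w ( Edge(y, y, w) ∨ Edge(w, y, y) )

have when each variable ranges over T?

9

Ground terms of depth ≤ 1:
  With no function symbols every ground term is a constant, so there are exactly 3 ground terms at every depth bound.
  N_0 = 3
  N_1 = 3
  Explicitly: c1, c4, c3.
So there are 3 ground terms available for substitution.
The clause has 2 distinct variables (y, w), each appearing in the body. In the free term algebra distinct substitutions yield syntactically distinct ground instances.
Number of ground instances = 3^2 = 9.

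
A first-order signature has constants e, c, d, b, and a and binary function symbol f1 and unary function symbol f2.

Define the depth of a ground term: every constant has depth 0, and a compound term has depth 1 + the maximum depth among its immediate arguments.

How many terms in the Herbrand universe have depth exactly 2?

Count level by level. With function symbols f1/2, f2/1, the terms of depth ≤ k are the 5 constants together with each function applied to depth-≤(k−1) tuples, so N_k = 5 + N_{k-1}^2 + N_{k-1}.
N_0 = 5
N_1 = 5 + 5^2 + 5 = 35
N_2 = 5 + 35^2 + 35 = 1265
Terms of depth exactly 2: N_2 − N_1 = 1265 − 35 = 1230.

1230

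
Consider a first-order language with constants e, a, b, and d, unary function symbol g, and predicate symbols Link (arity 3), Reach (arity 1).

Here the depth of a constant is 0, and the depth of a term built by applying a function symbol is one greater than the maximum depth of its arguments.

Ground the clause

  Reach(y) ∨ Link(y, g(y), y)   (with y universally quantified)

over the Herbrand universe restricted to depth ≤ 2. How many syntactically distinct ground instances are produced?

Ground terms of depth ≤ 2:
  Let N_k = |{terms of depth ≤ k}|. Then N_0 = 4 and N_k = 4 + N_{k-1} for k ≥ 1 (one summand per function symbol, arity giving the exponent).
  N_0 = 4
  N_1 = 4 + 4 = 8
  N_2 = 4 + 8 = 12
So there are 12 ground terms available for substitution.
The clause has 1 distinct variable (y), which appears in the body. In the free term algebra distinct substitutions yield syntactically distinct ground instances.
Number of ground instances = 12.

12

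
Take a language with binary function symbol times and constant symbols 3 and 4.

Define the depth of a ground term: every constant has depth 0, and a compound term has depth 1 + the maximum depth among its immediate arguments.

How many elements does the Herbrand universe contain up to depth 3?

1446

Let N_k count ground terms of depth at most k. Each non-constant term of depth ≤ k is some function symbol applied to depth-≤(k−1) arguments, giving N_k = 2 + N_{k-1}^2.
N_0 = 2
N_1 = 2 + 2^2 = 6
N_2 = 2 + 6^2 = 38
N_3 = 2 + 38^2 = 1446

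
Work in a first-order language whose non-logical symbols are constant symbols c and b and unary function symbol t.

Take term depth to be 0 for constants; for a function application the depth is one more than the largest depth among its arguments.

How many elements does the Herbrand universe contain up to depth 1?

If N_k denotes the number of depth-≤k ground terms, the 2 constants give N_0 = 2, and each function symbol of arity r contributes N_{k-1}^r new terms at level k: N_k = 2 + N_{k-1}.
N_0 = 2
N_1 = 2 + 2 = 4
Explicitly: c, b, t(c), t(b).

4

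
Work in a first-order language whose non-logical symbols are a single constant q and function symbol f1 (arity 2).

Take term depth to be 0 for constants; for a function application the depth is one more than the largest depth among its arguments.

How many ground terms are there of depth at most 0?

1

Write N_k for the number of ground terms of depth ≤ k. A term of depth ≤ k is either a constant or a function symbol applied to arguments of depth ≤ k−1, so N_k = 1 + N_{k-1}^2.
N_0 = 1
Explicitly: q.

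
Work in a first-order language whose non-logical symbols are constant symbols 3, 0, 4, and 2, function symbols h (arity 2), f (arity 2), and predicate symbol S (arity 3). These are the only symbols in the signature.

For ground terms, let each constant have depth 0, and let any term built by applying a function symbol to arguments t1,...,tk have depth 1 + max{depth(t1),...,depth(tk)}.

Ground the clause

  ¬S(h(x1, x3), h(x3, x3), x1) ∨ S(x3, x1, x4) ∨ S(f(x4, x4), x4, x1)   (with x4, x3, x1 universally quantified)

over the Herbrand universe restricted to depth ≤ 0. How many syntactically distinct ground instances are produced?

Ground terms of depth ≤ 0:
  If N_k denotes the number of depth-≤k ground terms, the 4 constants give N_0 = 4, and each function symbol of arity r contributes N_{k-1}^r new terms at level k: N_k = 4 + N_{k-1}^2 + N_{k-1}^2.
  N_0 = 4
So there are 4 ground terms available for substitution.
Each of x4, x3, x1 ranges independently over the available ground terms, and distinct assignments produce distinct instances.
Number of ground instances = 4^3 = 64.

64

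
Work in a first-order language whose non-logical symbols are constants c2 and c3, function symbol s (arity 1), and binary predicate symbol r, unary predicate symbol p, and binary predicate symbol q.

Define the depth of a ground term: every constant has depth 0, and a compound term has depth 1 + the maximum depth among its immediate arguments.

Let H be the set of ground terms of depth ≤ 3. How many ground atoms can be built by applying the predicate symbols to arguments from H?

136

First count ground terms of depth ≤ 3.
If N_k denotes the number of depth-≤k ground terms, the 2 constants give N_0 = 2, and each function symbol of arity r contributes N_{k-1}^r new terms at level k: N_k = 2 + N_{k-1}.
N_0 = 2
N_1 = 2 + 2 = 4
N_2 = 2 + 4 = 6
N_3 = 2 + 6 = 8
Explicitly: c2, c3, s(c2), s(c3), s(s(c2)), s(s(c3)), s(s(s(c2))), s(s(s(c3))).
So |H| = 8.
Each predicate of arity r yields |H|^r ground atoms (one per choice of an r-tuple from H):
  r: 8^2 = 64;  p: 8;  q: 8^2 = 64
Total ground atoms: 64 + 8 + 64 = 136.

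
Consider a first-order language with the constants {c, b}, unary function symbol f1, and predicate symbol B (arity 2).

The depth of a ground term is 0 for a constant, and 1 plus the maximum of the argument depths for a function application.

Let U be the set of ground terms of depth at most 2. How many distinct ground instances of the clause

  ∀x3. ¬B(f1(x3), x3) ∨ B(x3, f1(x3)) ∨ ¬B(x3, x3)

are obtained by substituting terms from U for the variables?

6

Ground terms of depth ≤ 2:
  Let N_k = |{terms of depth ≤ k}|. Then N_0 = 2 and N_k = 2 + N_{k-1} for k ≥ 1 (one summand per function symbol, arity giving the exponent).
  N_0 = 2
  N_1 = 2 + 2 = 4
  N_2 = 2 + 4 = 6
  Explicitly: c, b, f1(c), f1(b), f1(f1(c)), f1(f1(b)).
So there are 6 ground terms available for substitution.
The clause has 1 distinct variable (x3), which appears in the body. In the free term algebra distinct substitutions yield syntactically distinct ground instances.
Number of ground instances = 6.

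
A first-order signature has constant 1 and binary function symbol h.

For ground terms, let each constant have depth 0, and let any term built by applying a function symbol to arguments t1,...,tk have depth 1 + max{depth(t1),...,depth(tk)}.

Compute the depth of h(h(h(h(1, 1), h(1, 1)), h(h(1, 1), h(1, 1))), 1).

depth(h(1, 1)) = 1 + max(0, 0) = 1
depth(h(h(1, 1), h(1, 1))) = 1 + max(1, 1) = 2
depth(h(h(h(1, 1), h(1, 1)), h(h(1, 1), h(1, 1)))) = 1 + max(2, 2) = 3
depth(h(h(h(h(1, 1), h(1, 1)), h(h(1, 1), h(1, 1))), 1)) = 1 + max(3, 0) = 4

4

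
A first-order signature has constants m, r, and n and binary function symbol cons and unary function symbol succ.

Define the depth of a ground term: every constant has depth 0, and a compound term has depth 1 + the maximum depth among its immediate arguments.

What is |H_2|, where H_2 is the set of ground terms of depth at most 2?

If N_k denotes the number of depth-≤k ground terms, the 3 constants give N_0 = 3, and each function symbol of arity r contributes N_{k-1}^r new terms at level k: N_k = 3 + N_{k-1}^2 + N_{k-1}.
N_0 = 3
N_1 = 3 + 3^2 + 3 = 15
N_2 = 3 + 15^2 + 15 = 243

243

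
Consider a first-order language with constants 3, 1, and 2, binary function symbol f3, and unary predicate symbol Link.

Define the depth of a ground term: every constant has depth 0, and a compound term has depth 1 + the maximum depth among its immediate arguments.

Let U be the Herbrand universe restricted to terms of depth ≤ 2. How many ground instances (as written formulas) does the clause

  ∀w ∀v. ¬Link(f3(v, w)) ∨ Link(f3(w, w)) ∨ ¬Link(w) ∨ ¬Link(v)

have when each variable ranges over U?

21609

Ground terms of depth ≤ 2:
  Count level by level. With function symbols f3/2, the terms of depth ≤ k are the 3 constants together with each function applied to depth-≤(k−1) tuples, so N_k = 3 + N_{k-1}^2.
  N_0 = 3
  N_1 = 3 + 3^2 = 12
  N_2 = 3 + 12^2 = 147
So there are 147 ground terms available for substitution.
There are 2 variables to instantiate (w, v), each occurring in at least one literal, so different choices give different ground instances.
Number of ground instances = 147^2 = 21609.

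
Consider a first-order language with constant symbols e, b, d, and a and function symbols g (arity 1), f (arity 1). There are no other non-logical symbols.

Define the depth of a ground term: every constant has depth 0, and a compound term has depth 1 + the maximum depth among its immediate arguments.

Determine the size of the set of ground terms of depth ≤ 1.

Let N_k count ground terms of depth at most k. Each non-constant term of depth ≤ k is some function symbol applied to depth-≤(k−1) arguments, giving N_k = 4 + N_{k-1} + N_{k-1}.
N_0 = 4
N_1 = 4 + 4 + 4 = 12

12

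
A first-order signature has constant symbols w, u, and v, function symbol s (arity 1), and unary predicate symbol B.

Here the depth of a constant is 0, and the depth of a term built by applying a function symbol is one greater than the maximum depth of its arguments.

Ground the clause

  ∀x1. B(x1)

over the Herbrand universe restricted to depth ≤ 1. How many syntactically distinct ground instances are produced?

6

Ground terms of depth ≤ 1:
  Let N_k = |{terms of depth ≤ k}|. Then N_0 = 3 and N_k = 3 + N_{k-1} for k ≥ 1 (one summand per function symbol, arity giving the exponent).
  N_0 = 3
  N_1 = 3 + 3 = 6
  Explicitly: w, u, v, s(w), s(u), s(v).
So there are 6 ground terms available for substitution.
The body mentions the single quantified variable x1; since ground terms form a free algebra, no two substitutions collapse to the same formula.
Number of ground instances = 6.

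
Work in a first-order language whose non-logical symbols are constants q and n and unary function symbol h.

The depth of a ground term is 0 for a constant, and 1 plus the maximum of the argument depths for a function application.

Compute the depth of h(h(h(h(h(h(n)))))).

6

depth(h(n)) = 1 + depth(n) = 1 + 0 = 1
depth(h(h(n))) = 1 + depth(h(n)) = 1 + 1 = 2
depth(h(h(h(n)))) = 1 + depth(h(h(n))) = 1 + 2 = 3
depth(h(h(h(h(n))))) = 1 + depth(h(h(h(n)))) = 1 + 3 = 4
depth(h(h(h(h(h(n)))))) = 1 + depth(h(h(h(h(n))))) = 1 + 4 = 5
depth(h(h(h(h(h(h(n))))))) = 1 + depth(h(h(h(h(h(n)))))) = 1 + 5 = 6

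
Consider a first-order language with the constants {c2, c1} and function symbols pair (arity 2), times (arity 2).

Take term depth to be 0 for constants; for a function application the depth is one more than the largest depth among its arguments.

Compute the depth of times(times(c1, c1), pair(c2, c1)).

depth(times(c1, c1)) = 1 + max(0, 0) = 1
depth(pair(c2, c1)) = 1 + max(0, 0) = 1
depth(times(times(c1, c1), pair(c2, c1))) = 1 + max(1, 1) = 2

2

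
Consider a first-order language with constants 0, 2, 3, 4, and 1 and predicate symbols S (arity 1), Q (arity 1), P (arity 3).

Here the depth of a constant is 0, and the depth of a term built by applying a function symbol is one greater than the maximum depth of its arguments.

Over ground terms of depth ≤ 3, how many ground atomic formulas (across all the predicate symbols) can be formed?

First count ground terms of depth ≤ 3.
With no function symbols every ground term is a constant, so there are exactly 5 ground terms at every depth bound.
N_0 = 5
N_1 = 5
N_2 = 5
N_3 = 5
Explicitly: 0, 2, 3, 4, 1.
So |H| = 5.
Ground atoms are formed by filling each argument slot of a predicate with a term from H, so an r-ary predicate gives |H|^r atoms:
  S: 5;  Q: 5;  P: 5^3 = 125
Total ground atoms: 5 + 5 + 125 = 135.

135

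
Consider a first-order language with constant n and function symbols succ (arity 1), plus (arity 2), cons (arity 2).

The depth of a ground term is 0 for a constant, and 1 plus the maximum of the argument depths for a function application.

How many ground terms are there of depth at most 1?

4

If N_k denotes the number of depth-≤k ground terms, the 1 constant gives N_0 = 1, and each function symbol of arity r contributes N_{k-1}^r new terms at level k: N_k = 1 + N_{k-1} + N_{k-1}^2 + N_{k-1}^2.
N_0 = 1
N_1 = 1 + 1 + 1^2 + 1^2 = 4
Explicitly: n, succ(n), plus(n, n), cons(n, n).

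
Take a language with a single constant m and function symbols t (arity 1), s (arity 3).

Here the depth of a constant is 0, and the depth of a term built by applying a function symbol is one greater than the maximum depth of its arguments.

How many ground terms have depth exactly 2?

28

Write N_k for the number of ground terms of depth ≤ k. A term of depth ≤ k is either a constant or a function symbol applied to arguments of depth ≤ k−1, so N_k = 1 + N_{k-1} + N_{k-1}^3.
N_0 = 1
N_1 = 1 + 1 + 1^3 = 3
N_2 = 1 + 3 + 3^3 = 31
Terms of depth exactly 2: N_2 − N_1 = 31 − 3 = 28.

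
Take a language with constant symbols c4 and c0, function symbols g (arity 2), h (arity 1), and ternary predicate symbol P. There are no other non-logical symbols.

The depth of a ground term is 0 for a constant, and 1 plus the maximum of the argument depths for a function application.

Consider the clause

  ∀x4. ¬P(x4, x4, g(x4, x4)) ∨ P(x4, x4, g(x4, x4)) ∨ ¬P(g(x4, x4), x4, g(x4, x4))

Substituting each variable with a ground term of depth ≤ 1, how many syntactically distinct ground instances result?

8

Ground terms of depth ≤ 1:
  Let N_k = |{terms of depth ≤ k}|. Then N_0 = 2 and N_k = 2 + N_{k-1}^2 + N_{k-1} for k ≥ 1 (one summand per function symbol, arity giving the exponent).
  N_0 = 2
  N_1 = 2 + 2^2 + 2 = 8
  Explicitly: c4, c0, g(c4, c4), g(c4, c0), g(c0, c4), g(c0, c0), h(c4), h(c0).
So there are 8 ground terms available for substitution.
There is 1 variable to instantiate (x4),  occurring in at least one literal, so different choices give different ground instances.
Number of ground instances = 8.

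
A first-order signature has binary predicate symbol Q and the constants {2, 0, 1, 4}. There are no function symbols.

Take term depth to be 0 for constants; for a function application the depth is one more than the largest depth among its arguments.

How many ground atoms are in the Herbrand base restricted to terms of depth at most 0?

First count ground terms of depth ≤ 0.
With no function symbols every ground term is a constant, so there are exactly 4 ground terms at every depth bound.
N_0 = 4
Explicitly: 2, 0, 1, 4.
So |H| = 4.
For each predicate symbol, the number of ground atoms is |H| raised to its arity; summing:
  Q: 4^2 = 16
Total ground atoms: 16.

16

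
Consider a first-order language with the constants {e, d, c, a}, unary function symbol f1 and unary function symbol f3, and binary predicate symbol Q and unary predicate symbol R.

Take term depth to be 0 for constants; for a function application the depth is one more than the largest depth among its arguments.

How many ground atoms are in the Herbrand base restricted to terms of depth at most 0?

First count ground terms of depth ≤ 0.
If N_k denotes the number of depth-≤k ground terms, the 4 constants give N_0 = 4, and each function symbol of arity r contributes N_{k-1}^r new terms at level k: N_k = 4 + N_{k-1} + N_{k-1}.
N_0 = 4
Explicitly: e, d, c, a.
So |H| = 4.
For each predicate symbol, the number of ground atoms is |H| raised to its arity; summing:
  Q: 4^2 = 16;  R: 4
Total ground atoms: 16 + 4 = 20.

20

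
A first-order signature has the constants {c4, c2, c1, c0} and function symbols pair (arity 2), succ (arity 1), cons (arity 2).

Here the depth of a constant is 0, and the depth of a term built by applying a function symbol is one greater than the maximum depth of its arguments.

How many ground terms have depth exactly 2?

If N_k denotes the number of depth-≤k ground terms, the 4 constants give N_0 = 4, and each function symbol of arity r contributes N_{k-1}^r new terms at level k: N_k = 4 + N_{k-1}^2 + N_{k-1} + N_{k-1}^2.
N_0 = 4
N_1 = 4 + 4^2 + 4 + 4^2 = 40
N_2 = 4 + 40^2 + 40 + 40^2 = 3244
Terms of depth exactly 2: N_2 − N_1 = 3244 − 40 = 3204.

3204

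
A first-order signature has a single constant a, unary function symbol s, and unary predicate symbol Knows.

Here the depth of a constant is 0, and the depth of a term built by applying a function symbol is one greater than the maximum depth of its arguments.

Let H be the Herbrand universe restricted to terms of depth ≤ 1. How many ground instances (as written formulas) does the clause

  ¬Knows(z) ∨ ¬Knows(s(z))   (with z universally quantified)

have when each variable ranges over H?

2

Ground terms of depth ≤ 1:
  Count level by level. With function symbols s/1, the terms of depth ≤ k are the 1 constant together with each function applied to depth-≤(k−1) tuples, so N_k = 1 + N_{k-1}.
  N_0 = 1
  N_1 = 1 + 1 = 2
So there are 2 ground terms available for substitution.
The clause has 1 distinct variable (z), which appears in the body. In the free term algebra distinct substitutions yield syntactically distinct ground instances.
Number of ground instances = 2.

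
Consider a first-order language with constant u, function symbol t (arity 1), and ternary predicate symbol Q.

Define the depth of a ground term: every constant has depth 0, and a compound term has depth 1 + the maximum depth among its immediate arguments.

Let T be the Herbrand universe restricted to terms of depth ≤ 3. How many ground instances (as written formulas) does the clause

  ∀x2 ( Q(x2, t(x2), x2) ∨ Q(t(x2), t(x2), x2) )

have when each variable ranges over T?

Ground terms of depth ≤ 3:
  Let N_k = |{terms of depth ≤ k}|. Then N_0 = 1 and N_k = 1 + N_{k-1} for k ≥ 1 (one summand per function symbol, arity giving the exponent).
  N_0 = 1
  N_1 = 1 + 1 = 2
  N_2 = 1 + 2 = 3
  N_3 = 1 + 3 = 4
  Explicitly: u, t(u), t(t(u)), t(t(t(u))).
So there are 4 ground terms available for substitution.
There is 1 variable to instantiate (x2),  occurring in at least one literal, so different choices give different ground instances.
Number of ground instances = 4.

4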